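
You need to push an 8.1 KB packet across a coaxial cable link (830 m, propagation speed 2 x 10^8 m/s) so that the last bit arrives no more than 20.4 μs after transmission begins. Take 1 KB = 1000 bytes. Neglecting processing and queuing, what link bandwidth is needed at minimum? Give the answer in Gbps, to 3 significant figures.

3.99 Gbps

L = 64800 bits.
Propagation delay = 830 / 200000000 = 4.15 μs.
Transmission budget = 20.4 − 4.15 = 16.25 μs.
R ≥ L / t_tx = 64800 bits / 1.625e-05 s = 3.99 Gbps.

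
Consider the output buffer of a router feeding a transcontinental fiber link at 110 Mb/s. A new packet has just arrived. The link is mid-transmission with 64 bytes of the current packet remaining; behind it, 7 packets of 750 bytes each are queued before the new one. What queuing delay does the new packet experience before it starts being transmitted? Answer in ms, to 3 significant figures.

Each queued packet: L/R = 6000/110000000 = 0.0545455 ms.
7 queued → 0.381818 ms.
Plus remaining 512 bits of current packet: 0.00465455 ms.
Queuing delay = 0.386 ms.

0.386 ms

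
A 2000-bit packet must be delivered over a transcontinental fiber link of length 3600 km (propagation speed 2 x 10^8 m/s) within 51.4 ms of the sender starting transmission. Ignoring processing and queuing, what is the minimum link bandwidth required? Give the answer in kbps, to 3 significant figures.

Propagation delay = 3600000 / 200000000 = 18 ms.
Transmission budget = 51.4 − 18 = 33.4 ms.
R ≥ L / t_tx = 2000 bits / 0.0334 s = 59.9 kbps.

59.9 kbps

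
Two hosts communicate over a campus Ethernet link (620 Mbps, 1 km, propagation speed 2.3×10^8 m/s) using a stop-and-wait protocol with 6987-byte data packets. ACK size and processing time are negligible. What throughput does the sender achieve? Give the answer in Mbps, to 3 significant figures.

565 Mbps

t_tx = L/R = 55896/620000000 = 9.01548e-05 s.
t_prop = 1000/2.3e+08 = 4.34783e-06 s; RTT = 8.69565e-06 s.
Cycle = t_tx + RTT = 9.88505e-05 s.
Throughput = L / cycle = 55896 / 9.88505e-05 = 565 Mbps.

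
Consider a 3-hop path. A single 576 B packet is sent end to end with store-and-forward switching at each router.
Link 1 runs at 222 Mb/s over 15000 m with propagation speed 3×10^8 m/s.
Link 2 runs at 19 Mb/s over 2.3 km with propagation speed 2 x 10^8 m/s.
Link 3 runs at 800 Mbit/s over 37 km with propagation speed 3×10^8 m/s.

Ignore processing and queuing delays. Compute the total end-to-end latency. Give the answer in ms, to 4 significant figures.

L = 576 × 8 = 4608 bits.
Transmission delays (L/R per hop): 0.0207568, 0.242526, 0.00576 ms; sum = 0.269043 ms.
Propagation delays (d/s per hop): 0.05, 0.0115, 0.123333 ms; sum = 0.184833 ms.
End-to-end = 0.4539 ms.

0.4539 ms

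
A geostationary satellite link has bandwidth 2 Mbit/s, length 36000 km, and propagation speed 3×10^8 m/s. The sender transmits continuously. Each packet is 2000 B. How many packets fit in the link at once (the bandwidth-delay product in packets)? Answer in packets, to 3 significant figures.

Propagation delay = 36000000 / 300000000 = 0.12 s.
BDP = R × t_prop = 2000000 × 0.12 = 240000 bits.
In packets of 16000 bits: 15.0 packets.

15.0 packets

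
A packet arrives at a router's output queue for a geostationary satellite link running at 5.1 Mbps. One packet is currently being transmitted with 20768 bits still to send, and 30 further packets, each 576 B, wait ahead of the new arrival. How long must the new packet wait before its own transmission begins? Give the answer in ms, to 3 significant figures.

31.2 ms

Each queued packet: L/R = 4608/5100000 = 0.903529 ms.
30 queued → 27.1059 ms.
Plus remaining 20768 bits of current packet: 4.07216 ms.
Queuing delay = 31.2 ms.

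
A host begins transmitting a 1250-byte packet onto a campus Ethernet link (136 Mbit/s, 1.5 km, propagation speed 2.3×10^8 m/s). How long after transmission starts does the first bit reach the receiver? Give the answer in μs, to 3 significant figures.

First bit experiences only propagation delay: d/s = 1500/2.3e+08 = 6.52 μs.

6.52 μs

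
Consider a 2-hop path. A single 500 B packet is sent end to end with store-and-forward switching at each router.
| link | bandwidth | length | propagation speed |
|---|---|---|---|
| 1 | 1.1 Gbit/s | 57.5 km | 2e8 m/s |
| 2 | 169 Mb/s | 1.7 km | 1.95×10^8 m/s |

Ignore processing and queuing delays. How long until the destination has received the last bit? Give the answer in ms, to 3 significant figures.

L = 500 × 8 = 4000 bits.
Transmission delays (L/R per hop): 0.00363636, 0.0236686 ms; sum = 0.027305 ms.
Propagation delays (d/s per hop): 0.2875, 0.00871795 ms; sum = 0.296218 ms.
End-to-end = 0.324 ms.

0.324 ms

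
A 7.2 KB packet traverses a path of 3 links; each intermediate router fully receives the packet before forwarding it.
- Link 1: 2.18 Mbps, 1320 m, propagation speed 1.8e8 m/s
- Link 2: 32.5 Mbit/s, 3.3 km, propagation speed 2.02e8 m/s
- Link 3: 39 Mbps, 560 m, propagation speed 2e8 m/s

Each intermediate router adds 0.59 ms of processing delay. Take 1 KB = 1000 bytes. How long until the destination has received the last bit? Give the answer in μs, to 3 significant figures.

L = 57600 bits.
Transmission delays (L/R per hop): 26422, 1772.31, 1476.92 μs; sum = 29671.2 μs.
Propagation delays (d/s per hop): 7.33333, 16.3366, 2.8 μs; sum = 26.47 μs.
Processing at 2 router(s): 2 × 0.59 ms = 1180 μs.
End-to-end = 30900 μs.

30900 μs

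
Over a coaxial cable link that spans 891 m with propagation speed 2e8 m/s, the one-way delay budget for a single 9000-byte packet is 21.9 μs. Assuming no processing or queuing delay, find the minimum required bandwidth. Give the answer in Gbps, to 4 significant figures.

L = 72000 bits.
Propagation delay = 891 / 200000000 = 4.455 μs.
Transmission budget = 21.9 − 4.455 = 17.445 μs.
R ≥ L / t_tx = 72000 bits / 1.7445e-05 s = 4.127 Gbps.

4.127 Gbps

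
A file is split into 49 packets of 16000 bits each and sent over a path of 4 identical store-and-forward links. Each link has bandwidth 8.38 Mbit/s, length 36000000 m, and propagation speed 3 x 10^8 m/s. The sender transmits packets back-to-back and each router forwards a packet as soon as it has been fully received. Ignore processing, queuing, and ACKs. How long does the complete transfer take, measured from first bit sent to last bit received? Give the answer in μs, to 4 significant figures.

Per-hop transmission t_tx = L/R = 16000/8.38e+06 = 1909.31 μs.
Per-hop propagation t_prop = 36000000/300000000 = 120000 μs.
Pipeline fill: first packet needs 4·t_tx to clear all hops; remaining 48 packets each add one t_tx.
Total = (4+49-1)·t_tx + 4·t_prop = 52·1909.31 + 4·120000 = 579300 μs.

579300 μs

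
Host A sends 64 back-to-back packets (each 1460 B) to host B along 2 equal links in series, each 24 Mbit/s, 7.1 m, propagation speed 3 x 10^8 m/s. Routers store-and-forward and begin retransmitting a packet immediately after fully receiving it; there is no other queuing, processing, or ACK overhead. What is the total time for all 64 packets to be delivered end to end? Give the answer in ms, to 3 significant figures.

Per-hop transmission t_tx = L/R = 11680/24000000 = 0.486667 ms.
Per-hop propagation t_prop = 7.1/300000000 = 2.36667e-05 ms.
Pipeline fill: first packet needs 2·t_tx to clear all hops; remaining 63 packets each add one t_tx.
Total = (2+64-1)·t_tx + 2·t_prop = 65·0.486667 + 2·2.36667e-05 = 31.6 ms.

31.6 ms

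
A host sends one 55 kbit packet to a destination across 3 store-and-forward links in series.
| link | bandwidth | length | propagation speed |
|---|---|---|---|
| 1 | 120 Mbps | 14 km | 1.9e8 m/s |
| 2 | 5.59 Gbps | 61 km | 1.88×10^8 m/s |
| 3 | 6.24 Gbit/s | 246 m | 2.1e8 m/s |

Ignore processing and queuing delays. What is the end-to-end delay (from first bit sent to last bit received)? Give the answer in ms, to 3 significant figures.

0.876 ms

L = 55000 bits.
Transmission delays (L/R per hop): 0.458333, 0.009839, 0.0088141 ms; sum = 0.476986 ms.
Propagation delays (d/s per hop): 0.0736842, 0.324468, 0.00117143 ms; sum = 0.399324 ms.
End-to-end = 0.876 ms.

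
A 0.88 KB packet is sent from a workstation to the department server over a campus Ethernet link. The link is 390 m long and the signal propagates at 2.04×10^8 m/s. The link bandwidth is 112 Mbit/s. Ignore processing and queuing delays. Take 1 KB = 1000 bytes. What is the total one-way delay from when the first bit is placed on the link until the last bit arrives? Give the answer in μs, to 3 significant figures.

64.8 μs

L = 7040 bits.
Transmission delay = L/R = 7040 / 112000000 = 62.8571 μs.
Propagation delay = d/s = 390 m / 204000000 m/s = 1.91176 μs.
Total = 64.8 μs.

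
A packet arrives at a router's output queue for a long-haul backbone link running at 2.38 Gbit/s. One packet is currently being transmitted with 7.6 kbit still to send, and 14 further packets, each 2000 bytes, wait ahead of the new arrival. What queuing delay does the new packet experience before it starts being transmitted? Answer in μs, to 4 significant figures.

97.31 μs

Each queued packet: L/R = 16000/2380000000 = 6.72269 μs.
14 queued → 94.1176 μs.
Plus remaining 7600 bits of current packet: 3.19328 μs.
Queuing delay = 97.31 μs.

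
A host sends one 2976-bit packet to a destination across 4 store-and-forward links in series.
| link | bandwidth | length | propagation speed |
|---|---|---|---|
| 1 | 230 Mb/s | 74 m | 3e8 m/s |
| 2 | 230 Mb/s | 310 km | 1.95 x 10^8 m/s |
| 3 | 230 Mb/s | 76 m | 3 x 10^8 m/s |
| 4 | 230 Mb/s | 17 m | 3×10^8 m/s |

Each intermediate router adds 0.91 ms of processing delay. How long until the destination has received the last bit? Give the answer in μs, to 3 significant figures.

4370 μs

Transmission delay per hop = L/R = 2976/230000000 = 12.9391 μs; 4 hops → 51.7565 μs.
Propagation delays (d/s per hop): 0.246667, 1589.74, 0.253333, 0.0566667 μs; sum = 1590.3 μs.
Processing at 3 router(s): 3 × 0.91 ms = 2730 μs.
End-to-end = 4370 μs.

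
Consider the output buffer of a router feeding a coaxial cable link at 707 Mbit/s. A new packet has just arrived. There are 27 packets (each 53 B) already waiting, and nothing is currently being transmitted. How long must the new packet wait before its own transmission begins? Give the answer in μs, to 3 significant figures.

Each queued packet: L/R = 424/707000000 = 0.599717 μs.
27 queued → 16.1924 μs.
Queuing delay = 16.2 μs.

16.2 μs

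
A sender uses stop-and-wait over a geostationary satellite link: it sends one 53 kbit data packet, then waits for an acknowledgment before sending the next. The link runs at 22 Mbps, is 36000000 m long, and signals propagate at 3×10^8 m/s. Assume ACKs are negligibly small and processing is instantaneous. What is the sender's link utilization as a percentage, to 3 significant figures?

0.994 %

t_tx = L/R = 53000/22000000 = 0.00240909 s.
t_prop = 36000000/300000000 = 0.12 s; RTT = 0.24 s.
Cycle = t_tx + RTT = 0.242409 s.
Utilization = t_tx / cycle = 0.00240909/0.242409 = 0.994 %.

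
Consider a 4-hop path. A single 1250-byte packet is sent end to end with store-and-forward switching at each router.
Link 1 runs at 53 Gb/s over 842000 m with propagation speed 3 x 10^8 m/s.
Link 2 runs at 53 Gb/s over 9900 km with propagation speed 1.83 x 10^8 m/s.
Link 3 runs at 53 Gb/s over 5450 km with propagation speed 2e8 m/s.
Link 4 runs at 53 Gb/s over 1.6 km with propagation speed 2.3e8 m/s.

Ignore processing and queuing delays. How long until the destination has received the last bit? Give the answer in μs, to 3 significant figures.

84200 μs

L = 1250 × 8 = 10000 bits.
Transmission delay per hop = L/R = 10000/53000000000 = 0.188679 μs; 4 hops → 0.754717 μs.
Propagation delays (d/s per hop): 2806.67, 54098.4, 27250, 6.95652 μs; sum = 84162 μs.
End-to-end = 84200 μs.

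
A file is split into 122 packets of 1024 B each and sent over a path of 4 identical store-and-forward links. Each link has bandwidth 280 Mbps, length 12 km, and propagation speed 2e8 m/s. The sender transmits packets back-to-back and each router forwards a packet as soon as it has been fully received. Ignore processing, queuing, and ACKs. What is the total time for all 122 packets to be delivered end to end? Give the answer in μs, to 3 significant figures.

3900 μs

Per-hop transmission t_tx = L/R = 8192/280000000 = 29.2571 μs.
Per-hop propagation t_prop = 12000/200000000 = 60 μs.
Pipeline fill: first packet needs 4·t_tx to clear all hops; remaining 121 packets each add one t_tx.
Total = (4+122-1)·t_tx + 4·t_prop = 125·29.2571 + 4·60 = 3900 μs.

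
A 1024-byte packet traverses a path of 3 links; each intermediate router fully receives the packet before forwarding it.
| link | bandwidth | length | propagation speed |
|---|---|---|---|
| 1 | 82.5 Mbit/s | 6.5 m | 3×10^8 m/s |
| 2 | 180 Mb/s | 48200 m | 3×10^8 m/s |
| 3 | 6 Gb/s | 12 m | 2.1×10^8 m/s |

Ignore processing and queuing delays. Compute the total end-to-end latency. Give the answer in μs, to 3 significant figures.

307 μs

L = 1024 × 8 = 8192 bits.
Transmission delays (L/R per hop): 99.297, 45.5111, 1.36533 μs; sum = 146.173 μs.
Propagation delays (d/s per hop): 0.0216667, 160.667, 0.0571429 μs; sum = 160.745 μs.
End-to-end = 307 μs.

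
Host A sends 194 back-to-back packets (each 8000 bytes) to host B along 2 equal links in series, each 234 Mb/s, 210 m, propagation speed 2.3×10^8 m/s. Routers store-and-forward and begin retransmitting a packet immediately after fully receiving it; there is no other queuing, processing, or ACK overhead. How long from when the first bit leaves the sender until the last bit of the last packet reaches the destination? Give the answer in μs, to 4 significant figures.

Per-hop transmission t_tx = L/R = 64000/234000000 = 273.504 μs.
Per-hop propagation t_prop = 210/2.3e+08 = 0.913043 μs.
Pipeline fill: first packet needs 2·t_tx to clear all hops; remaining 193 packets each add one t_tx.
Total = (2+194-1)·t_tx + 2·t_prop = 195·273.504 + 2·0.913043 = 53340 μs.

53340 μs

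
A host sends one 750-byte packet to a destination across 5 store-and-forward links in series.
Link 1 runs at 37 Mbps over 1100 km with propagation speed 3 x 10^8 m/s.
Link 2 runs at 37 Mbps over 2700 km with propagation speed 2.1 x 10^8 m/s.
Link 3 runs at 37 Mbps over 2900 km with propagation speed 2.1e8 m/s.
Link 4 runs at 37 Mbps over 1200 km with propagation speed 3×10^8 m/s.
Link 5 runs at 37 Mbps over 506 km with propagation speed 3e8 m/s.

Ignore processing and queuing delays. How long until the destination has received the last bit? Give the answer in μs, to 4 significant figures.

L = 750 × 8 = 6000 bits.
Transmission delay per hop = L/R = 6000/37000000 = 162.162 μs; 5 hops → 810.811 μs.
Propagation delays (d/s per hop): 3666.67, 12857.1, 13809.5, 4000, 1686.67 μs; sum = 36020 μs.
End-to-end = 36830 μs.

36830 μs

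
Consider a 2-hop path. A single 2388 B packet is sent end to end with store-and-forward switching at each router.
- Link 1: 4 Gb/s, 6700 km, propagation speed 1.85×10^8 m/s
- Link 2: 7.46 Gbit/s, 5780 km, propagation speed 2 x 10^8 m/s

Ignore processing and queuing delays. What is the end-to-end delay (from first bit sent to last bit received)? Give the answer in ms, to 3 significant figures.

65.1 ms

L = 2388 × 8 = 19104 bits.
Transmission delays (L/R per hop): 0.004776, 0.00256086 ms; sum = 0.00733686 ms.
Propagation delays (d/s per hop): 36.2162, 28.9 ms; sum = 65.1162 ms.
End-to-end = 65.1 ms.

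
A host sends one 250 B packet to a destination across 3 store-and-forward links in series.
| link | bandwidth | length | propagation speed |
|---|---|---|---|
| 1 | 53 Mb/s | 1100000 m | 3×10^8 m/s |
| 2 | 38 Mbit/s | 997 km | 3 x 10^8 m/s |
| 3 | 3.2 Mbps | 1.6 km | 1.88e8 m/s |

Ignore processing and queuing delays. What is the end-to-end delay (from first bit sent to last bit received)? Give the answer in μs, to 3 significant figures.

L = 250 × 8 = 2000 bits.
Transmission delays (L/R per hop): 37.7358, 52.6316, 625 μs; sum = 715.367 μs.
Propagation delays (d/s per hop): 3666.67, 3323.33, 8.51064 μs; sum = 6998.51 μs.
End-to-end = 7710 μs.

7710 μs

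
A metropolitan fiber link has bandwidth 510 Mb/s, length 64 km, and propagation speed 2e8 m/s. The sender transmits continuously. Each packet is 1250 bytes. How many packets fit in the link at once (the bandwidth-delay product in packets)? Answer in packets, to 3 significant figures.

16.3 packets

Propagation delay = 64000 / 200000000 = 0.00032 s.
BDP = R × t_prop = 510000000 × 0.00032 = 163200 bits.
In packets of 10000 bits: 16.3 packets.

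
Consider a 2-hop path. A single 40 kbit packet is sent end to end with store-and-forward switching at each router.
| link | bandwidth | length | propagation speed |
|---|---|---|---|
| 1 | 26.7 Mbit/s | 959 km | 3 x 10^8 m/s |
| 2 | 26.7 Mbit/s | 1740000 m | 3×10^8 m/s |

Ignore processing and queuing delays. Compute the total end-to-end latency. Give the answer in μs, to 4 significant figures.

L = 40000 bits.
Transmission delay per hop = L/R = 40000/26700000 = 1498.13 μs; 2 hops → 2996.25 μs.
Propagation delays (d/s per hop): 3196.67, 5800 μs; sum = 8996.67 μs.
End-to-end = 11990 μs.

11990 μs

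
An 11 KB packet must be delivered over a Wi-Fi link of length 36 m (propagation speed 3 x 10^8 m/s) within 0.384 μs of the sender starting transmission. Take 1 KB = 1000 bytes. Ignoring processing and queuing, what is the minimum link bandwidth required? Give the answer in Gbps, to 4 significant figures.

333.3 Gbps

L = 88000 bits.
Propagation delay = 36 / 300000000 = 0.12 μs.
Transmission budget = 0.384 − 0.12 = 0.264 μs.
R ≥ L / t_tx = 88000 bits / 2.64e-07 s = 333.3 Gbps.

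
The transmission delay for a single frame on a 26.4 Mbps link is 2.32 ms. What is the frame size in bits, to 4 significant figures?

L = R × t_tx = 26400000 b/s × 0.00232 s = 61248 bits.

61250 bits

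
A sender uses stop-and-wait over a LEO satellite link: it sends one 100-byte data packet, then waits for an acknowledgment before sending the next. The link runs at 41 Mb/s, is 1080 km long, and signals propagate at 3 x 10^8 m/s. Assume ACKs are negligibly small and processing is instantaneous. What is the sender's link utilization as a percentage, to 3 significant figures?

0.270 %

t_tx = L/R = 800/41000000 = 1.95122e-05 s.
t_prop = 1080000/300000000 = 0.0036 s; RTT = 0.0072 s.
Cycle = t_tx + RTT = 0.00721951 s.
Utilization = t_tx / cycle = 1.95122e-05/0.00721951 = 0.270 %.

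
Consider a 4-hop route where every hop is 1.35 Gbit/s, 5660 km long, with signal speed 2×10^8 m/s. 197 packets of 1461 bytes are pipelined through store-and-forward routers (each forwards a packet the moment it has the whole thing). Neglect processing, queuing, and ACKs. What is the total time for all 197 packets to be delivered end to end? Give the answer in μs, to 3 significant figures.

115000 μs

Per-hop transmission t_tx = L/R = 11688/1350000000 = 8.65778 μs.
Per-hop propagation t_prop = 5660000/200000000 = 28300 μs.
Pipeline fill: first packet needs 4·t_tx to clear all hops; remaining 196 packets each add one t_tx.
Total = (4+197-1)·t_tx + 4·t_prop = 200·8.65778 + 4·28300 = 115000 μs.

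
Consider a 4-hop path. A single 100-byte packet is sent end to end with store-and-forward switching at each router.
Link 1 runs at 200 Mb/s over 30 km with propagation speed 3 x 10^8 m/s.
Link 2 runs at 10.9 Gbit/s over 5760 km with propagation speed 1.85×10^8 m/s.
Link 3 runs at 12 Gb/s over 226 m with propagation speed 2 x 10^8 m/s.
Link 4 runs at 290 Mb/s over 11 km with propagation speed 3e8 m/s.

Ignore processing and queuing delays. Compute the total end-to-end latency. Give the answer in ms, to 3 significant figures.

L = 100 × 8 = 800 bits.
Transmission delays (L/R per hop): 0.004, 7.33945e-05, 6.66667e-05, 0.00275862 ms; sum = 0.00689868 ms.
Propagation delays (d/s per hop): 0.1, 31.1351, 0.00113, 0.0366667 ms; sum = 31.2729 ms.
End-to-end = 31.3 ms.

31.3 ms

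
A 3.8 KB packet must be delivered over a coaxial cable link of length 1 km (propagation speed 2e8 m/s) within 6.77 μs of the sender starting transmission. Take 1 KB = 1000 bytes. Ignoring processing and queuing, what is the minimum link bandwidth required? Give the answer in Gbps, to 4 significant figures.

L = 30400 bits.
Propagation delay = 1000 / 200000000 = 5 μs.
Transmission budget = 6.77 − 5 = 1.77 μs.
R ≥ L / t_tx = 30400 bits / 1.77e-06 s = 17.18 Gbps.

17.18 Gbps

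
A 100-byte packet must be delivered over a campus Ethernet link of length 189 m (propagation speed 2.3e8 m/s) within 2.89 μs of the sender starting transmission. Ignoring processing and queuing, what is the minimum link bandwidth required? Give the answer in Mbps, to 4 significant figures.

386.8 Mbps

L = 800 bits.
Propagation delay = 189 / 2.3e+08 = 0.821739 μs.
Transmission budget = 2.89 − 0.821739 = 2.06826 μs.
R ≥ L / t_tx = 800 bits / 2.06826e-06 s = 386.8 Mbps.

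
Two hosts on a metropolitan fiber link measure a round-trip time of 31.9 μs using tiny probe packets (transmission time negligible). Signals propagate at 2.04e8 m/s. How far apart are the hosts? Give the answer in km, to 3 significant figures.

One-way propagation = RTT/2 = 15.95 μs.
d = s × t = 204000000 × 1.595e-05 = 3.25 km.

3.25 km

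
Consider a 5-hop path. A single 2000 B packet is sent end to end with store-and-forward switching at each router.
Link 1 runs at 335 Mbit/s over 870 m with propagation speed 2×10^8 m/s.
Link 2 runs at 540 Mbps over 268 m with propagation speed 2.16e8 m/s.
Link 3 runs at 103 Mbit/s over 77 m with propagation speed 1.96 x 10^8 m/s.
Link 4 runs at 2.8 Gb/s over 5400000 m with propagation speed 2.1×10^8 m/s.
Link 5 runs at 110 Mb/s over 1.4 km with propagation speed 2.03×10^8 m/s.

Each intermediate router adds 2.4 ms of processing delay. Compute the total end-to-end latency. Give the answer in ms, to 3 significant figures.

L = 2000 × 8 = 16000 bits.
Transmission delays (L/R per hop): 0.0477612, 0.0296296, 0.15534, 0.00571429, 0.145455 ms; sum = 0.383899 ms.
Propagation delays (d/s per hop): 0.00435, 0.00124074, 0.000392857, 25.7143, 0.00689655 ms; sum = 25.7272 ms.
Processing at 4 router(s): 4 × 2.4 ms = 9.6 ms.
End-to-end = 35.7 ms.

35.7 ms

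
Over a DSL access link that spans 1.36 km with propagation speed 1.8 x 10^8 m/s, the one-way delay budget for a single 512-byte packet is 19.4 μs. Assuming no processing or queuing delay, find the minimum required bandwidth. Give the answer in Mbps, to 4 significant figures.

345.8 Mbps

L = 4096 bits.
Propagation delay = 1360 / 180000000 = 7.55556 μs.
Transmission budget = 19.4 − 7.55556 = 11.8444 μs.
R ≥ L / t_tx = 4096 bits / 1.18444e-05 s = 345.8 Mbps.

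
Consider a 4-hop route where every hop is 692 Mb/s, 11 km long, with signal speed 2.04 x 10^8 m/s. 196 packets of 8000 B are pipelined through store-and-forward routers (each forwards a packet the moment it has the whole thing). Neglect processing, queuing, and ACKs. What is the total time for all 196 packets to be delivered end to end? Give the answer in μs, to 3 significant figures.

18600 μs

Per-hop transmission t_tx = L/R = 64000/692000000 = 92.4855 μs.
Per-hop propagation t_prop = 11000/204000000 = 53.9216 μs.
Pipeline fill: first packet needs 4·t_tx to clear all hops; remaining 195 packets each add one t_tx.
Total = (4+196-1)·t_tx + 4·t_prop = 199·92.4855 + 4·53.9216 = 18600 μs.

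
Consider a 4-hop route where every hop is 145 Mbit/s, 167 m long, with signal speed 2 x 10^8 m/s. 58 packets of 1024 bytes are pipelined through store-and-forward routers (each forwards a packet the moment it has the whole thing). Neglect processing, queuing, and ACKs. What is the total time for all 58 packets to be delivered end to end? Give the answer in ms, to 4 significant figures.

Per-hop transmission t_tx = L/R = 8192/145000000 = 0.0564966 ms.
Per-hop propagation t_prop = 167/200000000 = 0.000835 ms.
Pipeline fill: first packet needs 4·t_tx to clear all hops; remaining 57 packets each add one t_tx.
Total = (4+58-1)·t_tx + 4·t_prop = 61·0.0564966 + 4·0.000835 = 3.450 ms.

3.450 ms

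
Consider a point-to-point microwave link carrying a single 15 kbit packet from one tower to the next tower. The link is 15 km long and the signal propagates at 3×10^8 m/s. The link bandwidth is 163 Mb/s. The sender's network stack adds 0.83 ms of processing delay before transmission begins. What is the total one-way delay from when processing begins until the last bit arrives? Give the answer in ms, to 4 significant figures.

L = 15000 bits.
Transmission delay = L/R = 15000 / 163000000 = 0.0920245 ms.
Propagation delay = d/s = 15000 m / 300000000 m/s = 0.05 ms.
Plus processing delay 0.83 ms = 0.83 ms.
Total = 0.9720 ms.

0.9720 ms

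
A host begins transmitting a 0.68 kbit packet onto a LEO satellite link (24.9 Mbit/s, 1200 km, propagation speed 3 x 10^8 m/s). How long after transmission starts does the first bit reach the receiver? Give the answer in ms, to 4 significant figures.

4.000 ms

First bit experiences only propagation delay: d/s = 1200000/300000000 = 4.000 ms.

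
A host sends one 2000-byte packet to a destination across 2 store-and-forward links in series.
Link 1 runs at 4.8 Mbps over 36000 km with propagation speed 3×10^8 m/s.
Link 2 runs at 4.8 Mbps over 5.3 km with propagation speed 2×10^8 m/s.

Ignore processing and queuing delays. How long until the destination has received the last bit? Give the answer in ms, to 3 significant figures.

L = 2000 × 8 = 16000 bits.
Transmission delay per hop = L/R = 16000/4800000 = 3.33333 ms; 2 hops → 6.66667 ms.
Propagation delays (d/s per hop): 120, 0.0265 ms; sum = 120.027 ms.
End-to-end = 127 ms.

127 ms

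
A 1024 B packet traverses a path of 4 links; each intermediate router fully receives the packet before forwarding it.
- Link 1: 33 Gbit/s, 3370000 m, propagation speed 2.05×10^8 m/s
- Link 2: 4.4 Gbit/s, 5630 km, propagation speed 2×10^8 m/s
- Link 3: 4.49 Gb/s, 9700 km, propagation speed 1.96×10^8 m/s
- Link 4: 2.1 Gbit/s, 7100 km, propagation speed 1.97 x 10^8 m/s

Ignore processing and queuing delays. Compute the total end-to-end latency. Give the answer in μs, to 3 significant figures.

130000 μs

L = 1024 × 8 = 8192 bits.
Transmission delays (L/R per hop): 0.248242, 1.86182, 1.8245, 3.90095 μs; sum = 7.83551 μs.
Propagation delays (d/s per hop): 16439, 28150, 49489.8, 36040.6 μs; sum = 130119 μs.
End-to-end = 130000 μs.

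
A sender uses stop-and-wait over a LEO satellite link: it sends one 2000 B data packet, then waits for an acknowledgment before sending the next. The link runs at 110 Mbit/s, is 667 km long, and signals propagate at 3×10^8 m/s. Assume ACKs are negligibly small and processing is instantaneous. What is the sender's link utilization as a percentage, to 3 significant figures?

3.17 %

t_tx = L/R = 16000/110000000 = 0.000145455 s.
t_prop = 667000/300000000 = 0.00222333 s; RTT = 0.00444667 s.
Cycle = t_tx + RTT = 0.00459212 s.
Utilization = t_tx / cycle = 0.000145455/0.00459212 = 3.17 %.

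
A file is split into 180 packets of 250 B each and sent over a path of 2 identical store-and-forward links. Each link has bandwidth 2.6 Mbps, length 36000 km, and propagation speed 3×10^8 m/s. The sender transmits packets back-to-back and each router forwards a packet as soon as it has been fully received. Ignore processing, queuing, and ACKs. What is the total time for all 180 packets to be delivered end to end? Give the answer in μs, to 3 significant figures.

Per-hop transmission t_tx = L/R = 2000/2600000 = 769.231 μs.
Per-hop propagation t_prop = 36000000/300000000 = 120000 μs.
Pipeline fill: first packet needs 2·t_tx to clear all hops; remaining 179 packets each add one t_tx.
Total = (2+180-1)·t_tx + 2·t_prop = 181·769.231 + 2·120000 = 379000 μs.

379000 μs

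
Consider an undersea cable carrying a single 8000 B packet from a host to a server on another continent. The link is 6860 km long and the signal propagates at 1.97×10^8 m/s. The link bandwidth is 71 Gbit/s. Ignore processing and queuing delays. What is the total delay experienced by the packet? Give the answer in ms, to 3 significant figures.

L = 8000 × 8 = 64000 bits.
Transmission delay = L/R = 64000 / 71000000000 = 0.000901408 ms.
Propagation delay = d/s = 6860000 m / 197000000 m/s = 34.8223 ms.
Total = 34.8 ms.

34.8 ms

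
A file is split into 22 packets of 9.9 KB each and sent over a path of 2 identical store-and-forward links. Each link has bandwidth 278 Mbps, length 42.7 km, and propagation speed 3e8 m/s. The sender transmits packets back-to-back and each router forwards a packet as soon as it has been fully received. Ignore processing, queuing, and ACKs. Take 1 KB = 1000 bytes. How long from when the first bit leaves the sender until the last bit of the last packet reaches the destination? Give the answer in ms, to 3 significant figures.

Per-hop transmission t_tx = L/R = 79200/278000000 = 0.284892 ms.
Per-hop propagation t_prop = 42700/300000000 = 0.142333 ms.
Pipeline fill: first packet needs 2·t_tx to clear all hops; remaining 21 packets each add one t_tx.
Total = (2+22-1)·t_tx + 2·t_prop = 23·0.284892 + 2·0.142333 = 6.84 ms.

6.84 ms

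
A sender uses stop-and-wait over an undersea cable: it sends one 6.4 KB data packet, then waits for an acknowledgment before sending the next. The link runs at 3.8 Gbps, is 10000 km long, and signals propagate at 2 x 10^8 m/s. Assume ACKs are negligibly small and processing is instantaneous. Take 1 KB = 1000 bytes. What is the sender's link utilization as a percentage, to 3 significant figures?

t_tx = L/R = 51200/3800000000 = 1.34737e-05 s.
t_prop = 10000000/200000000 = 0.05 s; RTT = 0.1 s.
Cycle = t_tx + RTT = 0.100013 s.
Utilization = t_tx / cycle = 1.34737e-05/0.100013 = 0.0135 %.

0.0135 %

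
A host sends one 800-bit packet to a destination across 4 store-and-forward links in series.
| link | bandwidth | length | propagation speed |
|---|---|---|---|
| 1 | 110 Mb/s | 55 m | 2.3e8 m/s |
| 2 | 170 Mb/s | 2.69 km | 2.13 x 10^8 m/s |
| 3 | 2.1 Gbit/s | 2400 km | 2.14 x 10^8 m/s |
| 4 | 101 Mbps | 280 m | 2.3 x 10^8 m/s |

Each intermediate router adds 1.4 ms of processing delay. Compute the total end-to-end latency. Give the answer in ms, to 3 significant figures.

15.4 ms

Transmission delays (L/R per hop): 0.00727273, 0.00470588, 0.000380952, 0.00792079 ms; sum = 0.0202804 ms.
Propagation delays (d/s per hop): 0.00023913, 0.0126291, 11.215, 0.00121739 ms; sum = 11.229 ms.
Processing at 3 router(s): 3 × 1.4 ms = 4.2 ms.
End-to-end = 15.4 ms.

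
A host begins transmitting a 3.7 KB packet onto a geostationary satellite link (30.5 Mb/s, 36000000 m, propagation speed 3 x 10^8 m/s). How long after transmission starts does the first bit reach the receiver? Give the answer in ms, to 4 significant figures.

First bit experiences only propagation delay: d/s = 36000000/300000000 = 120.0 ms.

120.0 ms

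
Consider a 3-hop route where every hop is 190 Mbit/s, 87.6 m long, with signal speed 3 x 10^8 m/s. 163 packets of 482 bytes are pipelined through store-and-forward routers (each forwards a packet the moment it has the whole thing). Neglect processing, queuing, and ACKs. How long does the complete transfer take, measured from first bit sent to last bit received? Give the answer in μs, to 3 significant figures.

3350 μs

Per-hop transmission t_tx = L/R = 3856/190000000 = 20.2947 μs.
Per-hop propagation t_prop = 87.6/300000000 = 0.292 μs.
Pipeline fill: first packet needs 3·t_tx to clear all hops; remaining 162 packets each add one t_tx.
Total = (3+163-1)·t_tx + 3·t_prop = 165·20.2947 + 3·0.292 = 3350 μs.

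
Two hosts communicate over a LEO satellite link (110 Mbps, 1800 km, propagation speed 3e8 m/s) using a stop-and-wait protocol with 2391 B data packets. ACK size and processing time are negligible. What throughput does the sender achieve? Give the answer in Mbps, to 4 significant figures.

t_tx = L/R = 19128/110000000 = 0.000173891 s.
t_prop = 1800000/300000000 = 0.006 s; RTT = 0.012 s.
Cycle = t_tx + RTT = 0.0121739 s.
Throughput = L / cycle = 19128 / 0.0121739 = 1.571 Mbps.

1.571 Mbps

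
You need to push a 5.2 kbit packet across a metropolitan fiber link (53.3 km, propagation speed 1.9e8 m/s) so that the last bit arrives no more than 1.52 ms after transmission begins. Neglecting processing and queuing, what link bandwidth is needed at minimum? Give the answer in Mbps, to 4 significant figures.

Propagation delay = 53300 / 190000000 = 0.280526 ms.
Transmission budget = 1.52 − 0.280526 = 1.23947 ms.
R ≥ L / t_tx = 5200 bits / 0.00123947 s = 4.195 Mbps.

4.195 Mbps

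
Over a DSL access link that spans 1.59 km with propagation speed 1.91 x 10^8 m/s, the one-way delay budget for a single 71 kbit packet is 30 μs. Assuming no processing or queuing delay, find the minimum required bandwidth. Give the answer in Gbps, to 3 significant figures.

Propagation delay = 1590 / 191000000 = 8.32461 μs.
Transmission budget = 30 − 8.32461 = 21.6754 μs.
R ≥ L / t_tx = 71000 bits / 2.16754e-05 s = 3.28 Gbps.

3.28 Gbps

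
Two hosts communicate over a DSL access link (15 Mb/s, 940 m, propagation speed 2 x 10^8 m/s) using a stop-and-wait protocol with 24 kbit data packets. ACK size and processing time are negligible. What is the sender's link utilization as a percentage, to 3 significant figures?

99.4 %

t_tx = L/R = 24000/15000000 = 0.0016 s.
t_prop = 940/200000000 = 4.7e-06 s; RTT = 9.4e-06 s.
Cycle = t_tx + RTT = 0.0016094 s.
Utilization = t_tx / cycle = 0.0016/0.0016094 = 99.4 %.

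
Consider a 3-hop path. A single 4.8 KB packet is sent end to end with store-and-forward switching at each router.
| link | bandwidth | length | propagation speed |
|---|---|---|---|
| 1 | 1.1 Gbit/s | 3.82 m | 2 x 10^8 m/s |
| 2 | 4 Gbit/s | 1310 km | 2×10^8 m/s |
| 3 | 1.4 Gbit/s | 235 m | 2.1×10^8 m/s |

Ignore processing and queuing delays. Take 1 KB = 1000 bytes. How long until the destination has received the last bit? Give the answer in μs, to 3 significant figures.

L = 38400 bits.
Transmission delays (L/R per hop): 34.9091, 9.6, 27.4286 μs; sum = 71.9377 μs.
Propagation delays (d/s per hop): 0.0191, 6550, 1.11905 μs; sum = 6551.14 μs.
End-to-end = 6620 μs.

6620 μs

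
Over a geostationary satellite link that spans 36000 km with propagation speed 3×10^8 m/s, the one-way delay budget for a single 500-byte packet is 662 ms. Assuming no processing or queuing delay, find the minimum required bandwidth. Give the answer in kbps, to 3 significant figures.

L = 4000 bits.
Propagation delay = 36000000 / 300000000 = 120 ms.
Transmission budget = 662 − 120 = 542 ms.
R ≥ L / t_tx = 4000 bits / 0.542 s = 7.38 kbps.

7.38 kbps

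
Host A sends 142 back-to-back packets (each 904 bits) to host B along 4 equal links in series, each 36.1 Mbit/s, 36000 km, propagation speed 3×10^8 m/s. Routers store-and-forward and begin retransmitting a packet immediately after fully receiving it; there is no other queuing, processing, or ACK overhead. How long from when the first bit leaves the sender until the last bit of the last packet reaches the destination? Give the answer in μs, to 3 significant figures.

Per-hop transmission t_tx = L/R = 904/36100000 = 25.0416 μs.
Per-hop propagation t_prop = 36000000/300000000 = 120000 μs.
Pipeline fill: first packet needs 4·t_tx to clear all hops; remaining 141 packets each add one t_tx.
Total = (4+142-1)·t_tx + 4·t_prop = 145·25.0416 + 4·120000 = 484000 μs.

484000 μs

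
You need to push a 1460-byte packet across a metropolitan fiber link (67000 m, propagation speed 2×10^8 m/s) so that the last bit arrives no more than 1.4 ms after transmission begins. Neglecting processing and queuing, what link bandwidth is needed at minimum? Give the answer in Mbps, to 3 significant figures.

L = 11680 bits.
Propagation delay = 67000 / 200000000 = 0.335 ms.
Transmission budget = 1.4 − 0.335 = 1.065 ms.
R ≥ L / t_tx = 11680 bits / 0.001065 s = 11.0 Mbps.

11.0 Mbps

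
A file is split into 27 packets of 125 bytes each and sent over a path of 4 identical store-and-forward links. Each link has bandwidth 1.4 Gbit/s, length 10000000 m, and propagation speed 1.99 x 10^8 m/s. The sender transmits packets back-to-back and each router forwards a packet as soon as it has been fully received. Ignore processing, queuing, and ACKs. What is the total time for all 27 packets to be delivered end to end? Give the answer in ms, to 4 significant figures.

201.0 ms

Per-hop transmission t_tx = L/R = 1000/1400000000 = 0.000714286 ms.
Per-hop propagation t_prop = 10000000/199000000 = 50.2513 ms.
Pipeline fill: first packet needs 4·t_tx to clear all hops; remaining 26 packets each add one t_tx.
Total = (4+27-1)·t_tx + 4·t_prop = 30·0.000714286 + 4·50.2513 = 201.0 ms.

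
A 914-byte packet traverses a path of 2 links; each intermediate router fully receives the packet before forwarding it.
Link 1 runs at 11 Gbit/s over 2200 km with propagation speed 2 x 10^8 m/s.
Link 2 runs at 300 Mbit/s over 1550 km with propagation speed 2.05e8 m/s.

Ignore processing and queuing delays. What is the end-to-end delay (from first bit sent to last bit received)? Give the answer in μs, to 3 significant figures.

18600 μs

L = 914 × 8 = 7312 bits.
Transmission delays (L/R per hop): 0.664727, 24.3733 μs; sum = 25.0381 μs.
Propagation delays (d/s per hop): 11000, 7560.98 μs; sum = 18561 μs.
End-to-end = 18600 μs.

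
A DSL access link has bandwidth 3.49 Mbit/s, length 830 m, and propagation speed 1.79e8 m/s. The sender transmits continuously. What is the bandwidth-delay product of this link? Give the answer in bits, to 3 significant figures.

Propagation delay = 830 / 179000000 = 4.63687e-06 s.
BDP = R × t_prop = 3490000 × 4.63687e-06 = 16.1827 bits.

16.2 bits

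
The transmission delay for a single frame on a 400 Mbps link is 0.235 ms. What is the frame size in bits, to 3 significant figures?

L = R × t_tx = 400000000 b/s × 0.000235 s = 94000 bits.

94000 bits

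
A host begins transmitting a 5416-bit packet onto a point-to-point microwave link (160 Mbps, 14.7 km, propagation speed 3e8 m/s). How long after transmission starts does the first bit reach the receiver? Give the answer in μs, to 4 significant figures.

49.00 μs

First bit experiences only propagation delay: d/s = 14700/300000000 = 49.00 μs.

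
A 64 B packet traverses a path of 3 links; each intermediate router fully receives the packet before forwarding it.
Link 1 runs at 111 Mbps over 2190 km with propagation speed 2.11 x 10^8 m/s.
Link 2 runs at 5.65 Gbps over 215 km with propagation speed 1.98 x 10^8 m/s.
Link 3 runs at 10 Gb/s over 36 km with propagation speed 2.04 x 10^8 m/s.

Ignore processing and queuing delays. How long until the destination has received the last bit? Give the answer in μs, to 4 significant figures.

11650 μs

L = 64 × 8 = 512 bits.
Transmission delays (L/R per hop): 4.61261, 0.0906195, 0.0512 μs; sum = 4.75443 μs.
Propagation delays (d/s per hop): 10379.1, 1085.86, 176.471 μs; sum = 11641.5 μs.
End-to-end = 11650 μs.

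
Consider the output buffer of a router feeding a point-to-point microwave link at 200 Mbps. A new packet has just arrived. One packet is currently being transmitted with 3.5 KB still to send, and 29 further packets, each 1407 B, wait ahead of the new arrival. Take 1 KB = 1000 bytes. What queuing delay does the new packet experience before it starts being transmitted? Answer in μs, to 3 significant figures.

1770 μs

Each queued packet: L/R = 11256/200000000 = 56.28 μs.
29 queued → 1632.12 μs.
Plus remaining 28000 bits of current packet: 140 μs.
Queuing delay = 1770 μs.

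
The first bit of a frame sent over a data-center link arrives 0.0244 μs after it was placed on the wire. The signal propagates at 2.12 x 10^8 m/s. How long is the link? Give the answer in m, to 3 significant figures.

5.17 m

d = s × t_prop = 212000000 × 2.44e-08 = 5.17 m.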